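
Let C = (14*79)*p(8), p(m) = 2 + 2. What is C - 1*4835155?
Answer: -4830731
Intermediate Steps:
p(m) = 4
C = 4424 (C = (14*79)*4 = 1106*4 = 4424)
C - 1*4835155 = 4424 - 1*4835155 = 4424 - 4835155 = -4830731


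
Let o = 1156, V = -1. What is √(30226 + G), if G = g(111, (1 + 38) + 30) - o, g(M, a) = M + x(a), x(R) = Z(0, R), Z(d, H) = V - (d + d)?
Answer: 2*√7295 ≈ 170.82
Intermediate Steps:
Z(d, H) = -1 - 2*d (Z(d, H) = -1 - (d + d) = -1 - 2*d)
x(R) = -1 (x(R) = -1 - 2*0 = -1 + 0 = -1)
g(M, a) = -1 + M (g(M, a) = M - 1 = -1 + M)
G = -1046 (G = (-1 + 111) - 1*1156 = 110 - 1156 = -1046)
√(30226 + G) = √(30226 - 1046) = √29180 = 2*√7295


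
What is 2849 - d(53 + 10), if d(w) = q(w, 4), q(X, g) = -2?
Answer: 2851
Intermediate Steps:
d(w) = -2
2849 - d(53 + 10) = 2849 - 1*(-2) = 2849 + 2 = 2851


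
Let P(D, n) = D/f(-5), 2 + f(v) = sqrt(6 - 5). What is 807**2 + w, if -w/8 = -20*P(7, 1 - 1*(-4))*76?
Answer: 566129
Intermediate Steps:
f(v) = -1 (f(v) = -2 + sqrt(6 - 5) = -2 + sqrt(1) = -2 + 1 = -1)
P(D, n) = -D (P(D, n) = D/(-1) = D*(-1) = -D)
w = -85120 (w = -8*(-(-20)*7)*76 = -8*(-20*(-7))*76 = -1120*76 = -8*10640 = -85120)
807**2 + w = 807**2 - 85120 = 651249 - 85120 = 566129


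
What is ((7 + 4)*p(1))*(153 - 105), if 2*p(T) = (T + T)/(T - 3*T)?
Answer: -264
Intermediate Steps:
p(T) = -½ (p(T) = ((T + T)/(T - 3*T))/2 = ((2*T)/((-2*T)))/2 = ((2*T)*(-1/(2*T)))/2 = (½)*(-1) = -½)
((7 + 4)*p(1))*(153 - 105) = ((7 + 4)*(-½))*(153 - 105) = (11*(-½))*48 = -11/2*48 = -264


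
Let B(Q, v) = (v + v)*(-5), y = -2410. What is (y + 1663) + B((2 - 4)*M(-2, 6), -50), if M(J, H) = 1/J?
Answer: -247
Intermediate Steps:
B(Q, v) = -10*v (B(Q, v) = (2*v)*(-5) = -10*v)
(y + 1663) + B((2 - 4)*M(-2, 6), -50) = (-2410 + 1663) - 10*(-50) = -747 + 500 = -247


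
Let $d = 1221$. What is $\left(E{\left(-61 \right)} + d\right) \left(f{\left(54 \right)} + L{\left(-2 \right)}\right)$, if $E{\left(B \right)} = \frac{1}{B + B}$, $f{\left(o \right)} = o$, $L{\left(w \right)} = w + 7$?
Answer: $\frac{8788699}{122} \approx 72039.0$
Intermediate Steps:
$L{\left(w \right)} = 7 + w$
$E{\left(B \right)} = \frac{1}{2 B}$
$\left(E{\left(-61 \right)} + d\right) \left(f{\left(54 \right)} + L{\left(-2 \right)}\right) = \left(\frac{1}{2 \left(-61\right)} + 1221\right) \left(54 + \left(7 - 2\right)\right) = \left(\frac{1}{2} \left(- \frac{1}{61}\right) + 1221\right) \left(54 + 5\right) = \left(- \frac{1}{122} + 1221\right) 59 = \frac{148961}{122} \cdot 59 = \frac{8788699}{122}$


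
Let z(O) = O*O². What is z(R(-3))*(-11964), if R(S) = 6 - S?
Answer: -8721756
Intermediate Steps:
z(O) = O³
z(R(-3))*(-11964) = (6 - 1*(-3))³*(-11964) = (6 + 3)³*(-11964) = 9³*(-11964) = 729*(-11964) = -8721756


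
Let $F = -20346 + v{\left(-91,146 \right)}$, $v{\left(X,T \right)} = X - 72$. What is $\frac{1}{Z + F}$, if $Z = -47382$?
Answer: $- \frac{1}{67891} \approx -1.4729 \cdot 10^{-5}$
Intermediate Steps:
$v{\left(X,T \right)} = -72 + X$ ($v{\left(X,T \right)} = X - 72 = -72 + X$)
$F = -20509$ ($F = -20346 - 163 = -20509$)
$\frac{1}{Z + F} = \frac{1}{-47382 - 20509} = \frac{1}{-67891} = - \frac{1}{67891}$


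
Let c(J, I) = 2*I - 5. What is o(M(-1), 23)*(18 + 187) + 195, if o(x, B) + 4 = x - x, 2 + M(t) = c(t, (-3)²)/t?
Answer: -625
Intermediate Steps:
c(J, I) = -5 + 2*I
M(t) = -2 + 13/t (M(t) = -2 + (-5 + 2*(-3)²)/t = -2 + (-5 + 2*9)/t = -2 + (-5 + 18)/t = -2 + 13/t)
o(x, B) = -4 (o(x, B) = -4 + (x - x) = -4 + 0 = -4)
o(M(-1), 23)*(18 + 187) + 195 = -4*(18 + 187) + 195 = -4*205 + 195 = -820 + 195 = -625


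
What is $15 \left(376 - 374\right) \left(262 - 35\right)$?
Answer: $6810$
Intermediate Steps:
$15 \left(376 - 374\right) \left(262 - 35\right) = 15 \cdot 2 \cdot 227 = 15 \cdot 454 = 6810$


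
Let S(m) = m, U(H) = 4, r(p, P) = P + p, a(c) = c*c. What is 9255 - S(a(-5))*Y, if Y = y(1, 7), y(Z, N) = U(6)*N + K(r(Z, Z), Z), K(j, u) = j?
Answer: 8505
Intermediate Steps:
a(c) = c²
y(Z, N) = 2*Z + 4*N (y(Z, N) = 4*N + (Z + Z) = 4*N + 2*Z = 2*Z + 4*N)
Y = 30 (Y = 2*1 + 4*7 = 2 + 28 = 30)
9255 - S(a(-5))*Y = 9255 - (-5)²*30 = 9255 - 25*30 = 9255 - 1*750 = 9255 - 750 = 8505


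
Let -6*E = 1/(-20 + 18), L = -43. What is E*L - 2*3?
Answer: -115/12 ≈ -9.5833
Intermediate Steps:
E = 1/12 (E = -1/(6*(-20 + 18)) = -⅙/(-2) = -⅙*(-½) = 1/12 ≈ 0.083333)
E*L - 2*3 = (1/12)*(-43) - 2*3 = -43/12 - 6 = -115/12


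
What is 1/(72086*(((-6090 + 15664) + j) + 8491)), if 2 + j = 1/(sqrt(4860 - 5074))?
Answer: 1932741/2516601603870781 + I*sqrt(214)/5033203207741562 ≈ 7.68e-10 + 2.9064e-15*I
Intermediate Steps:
j = -2 - I*sqrt(214)/214 (j = -2 + 1/(sqrt(4860 - 5074)) = -2 + 1/(sqrt(-214)) = -2 + 1/(I*sqrt(214)) = -2 - I*sqrt(214)/214 ≈ -2.0 - 0.068359*I)
1/(72086*(((-6090 + 15664) + j) + 8491)) = 1/(72086*(((-6090 + 15664) + (-2 - I*sqrt(214)/214)) + 8491)) = 1/(72086*((9574 + (-2 - I*sqrt(214)/214)) + 8491)) = 1/(72086*((9572 - I*sqrt(214)/214) + 8491)) = 1/(72086*(18063 - I*sqrt(214)/214))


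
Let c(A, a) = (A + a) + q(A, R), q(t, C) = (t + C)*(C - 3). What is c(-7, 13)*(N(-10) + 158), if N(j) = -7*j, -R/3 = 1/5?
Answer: 190152/25 ≈ 7606.1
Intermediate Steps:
R = -⅗ (R = -3/5 = -3*⅕ = -⅗ ≈ -0.60000)
q(t, C) = (-3 + C)*(C + t) (q(t, C) = (C + t)*(-3 + C) = (-3 + C)*(C + t))
c(A, a) = 54/25 + a - 13*A/5 (c(A, a) = (A + a) + ((-⅗)² - 3*(-⅗) - 3*A - 3*A/5) = (A + a) + (9/25 + 9/5 - 3*A - 3*A/5) = (A + a) + (54/25 - 18*A/5) = 54/25 + a - 13*A/5)
c(-7, 13)*(N(-10) + 158) = (54/25 + 13 - 13/5*(-7))*(-7*(-10) + 158) = (54/25 + 13 + 91/5)*(70 + 158) = (834/25)*228 = 190152/25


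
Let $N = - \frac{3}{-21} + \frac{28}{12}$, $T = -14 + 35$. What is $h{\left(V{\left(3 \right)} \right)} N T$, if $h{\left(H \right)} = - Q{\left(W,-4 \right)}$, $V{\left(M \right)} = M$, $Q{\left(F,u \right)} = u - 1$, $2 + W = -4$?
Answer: $260$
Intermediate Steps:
$W = -6$ ($W = -2 - 4 = -6$)
$Q{\left(F,u \right)} = -1 + u$
$T = 21$
$h{\left(H \right)} = 5$ ($h{\left(H \right)} = - (-1 - 4) = \left(-1\right) \left(-5\right) = 5$)
$N = \frac{52}{21}$ ($N = \left(-3\right) \left(- \frac{1}{21}\right) + 28 \cdot \frac{1}{12} = \frac{1}{7} + \frac{7}{3} = \frac{52}{21} \approx 2.4762$)
$h{\left(V{\left(3 \right)} \right)} N T = 5 \cdot \frac{52}{21} \cdot 21 = \frac{260}{21} \cdot 21 = 260$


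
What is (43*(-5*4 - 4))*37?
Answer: -38184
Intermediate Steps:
(43*(-5*4 - 4))*37 = (43*(-20 - 4))*37 = (43*(-24))*37 = -1032*37 = -38184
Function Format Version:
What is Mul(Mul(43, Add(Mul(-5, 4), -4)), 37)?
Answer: -38184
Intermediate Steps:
Mul(Mul(43, Add(Mul(-5, 4), -4)), 37) = Mul(Mul(43, Add(-20, -4)), 37) = Mul(Mul(43, -24), 37) = Mul(-1032, 37) = -38184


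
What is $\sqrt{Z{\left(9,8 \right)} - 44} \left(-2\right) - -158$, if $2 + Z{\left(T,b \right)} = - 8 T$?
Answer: $158 - 2 i \sqrt{118} \approx 158.0 - 21.726 i$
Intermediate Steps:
$Z{\left(T,b \right)} = -2 - 8 T$
$\sqrt{Z{\left(9,8 \right)} - 44} \left(-2\right) - -158 = \sqrt{\left(-2 - 72\right) - 44} \left(-2\right) - -158 = \sqrt{\left(-2 - 72\right) - 44} \left(-2\right) + 158 = \sqrt{-74 - 44} \left(-2\right) + 158 = \sqrt{-118} \left(-2\right) + 158 = i \sqrt{118} \left(-2\right) + 158 = - 2 i \sqrt{118} + 158 = 158 - 2 i \sqrt{118}$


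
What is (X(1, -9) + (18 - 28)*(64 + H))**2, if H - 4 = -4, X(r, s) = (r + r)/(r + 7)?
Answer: 6548481/16 ≈ 4.0928e+5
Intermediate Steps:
X(r, s) = 2*r/(7 + r) (X(r, s) = (2*r)/(7 + r) = 2*r/(7 + r))
H = 0 (H = 4 - 4 = 0)
(X(1, -9) + (18 - 28)*(64 + H))**2 = (2*1/(7 + 1) + (18 - 28)*(64 + 0))**2 = (2*1/8 - 10*64)**2 = (2*1*(1/8) - 640)**2 = (1/4 - 640)**2 = (-2559/4)**2 = 6548481/16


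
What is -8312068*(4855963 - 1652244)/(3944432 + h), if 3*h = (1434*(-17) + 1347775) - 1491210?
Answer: -79888590542676/11665483 ≈ -6.8483e+6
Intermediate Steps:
h = -167813/3 (h = ((1434*(-17) + 1347775) - 1491210)/3 = ((-24378 + 1347775) - 1491210)/3 = (1323397 - 1491210)/3 = (1/3)*(-167813) = -167813/3 ≈ -55938.)
-8312068*(4855963 - 1652244)/(3944432 + h) = -8312068*(4855963 - 1652244)/(3944432 - 167813/3) = -8312068/((11665483/3)/3203719) = -8312068/((11665483/3)*(1/3203719)) = -8312068/11665483/9611157 = -8312068*9611157/11665483 = -79888590542676/11665483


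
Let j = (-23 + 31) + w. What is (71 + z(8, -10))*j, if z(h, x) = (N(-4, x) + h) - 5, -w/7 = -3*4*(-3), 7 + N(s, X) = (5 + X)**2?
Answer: -22448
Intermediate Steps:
N(s, X) = -7 + (5 + X)**2
w = -252 (w = -7*(-3*4)*(-3) = -(-84)*(-3) = -7*36 = -252)
z(h, x) = -12 + h + (5 + x)**2 (z(h, x) = ((-7 + (5 + x)**2) + h) - 5 = (-7 + h + (5 + x)**2) - 5 = -12 + h + (5 + x)**2)
j = -244 (j = (-23 + 31) - 252 = 8 - 252 = -244)
(71 + z(8, -10))*j = (71 + (-12 + 8 + (5 - 10)**2))*(-244) = (71 + (-12 + 8 + (-5)**2))*(-244) = (71 + (-12 + 8 + 25))*(-244) = (71 + 21)*(-244) = 92*(-244) = -22448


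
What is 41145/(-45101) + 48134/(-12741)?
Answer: -2695119979/574631841 ≈ -4.6902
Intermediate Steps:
41145/(-45101) + 48134/(-12741) = 41145*(-1/45101) + 48134*(-1/12741) = -41145/45101 - 48134/12741 = -2695119979/574631841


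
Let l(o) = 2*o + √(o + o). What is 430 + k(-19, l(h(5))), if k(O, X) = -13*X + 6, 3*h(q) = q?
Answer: 1178/3 - 13*√30/3 ≈ 368.93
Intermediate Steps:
h(q) = q/3
l(o) = 2*o + √2*√o (l(o) = 2*o + √(2*o) = 2*o + √2*√o)
k(O, X) = 6 - 13*X
430 + k(-19, l(h(5))) = 430 + (6 - 13*(2*((⅓)*5) + √2*√((⅓)*5))) = 430 + (6 - 13*(2*(5/3) + √2*√(5/3))) = 430 + (6 - 13*(10/3 + √2*(√15/3))) = 430 + (6 - 13*(10/3 + √30/3)) = 430 + (6 + (-130/3 - 13*√30/3)) = 430 + (-112/3 - 13*√30/3) = 1178/3 - 13*√30/3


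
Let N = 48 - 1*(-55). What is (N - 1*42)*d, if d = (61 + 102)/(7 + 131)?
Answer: 9943/138 ≈ 72.051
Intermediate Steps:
N = 103 (N = 48 + 55 = 103)
d = 163/138 ≈ 1.1812
(N - 1*42)*d = (103 - 1*42)*(163/138) = (103 - 42)*(163/138) = 61*(163/138) = 9943/138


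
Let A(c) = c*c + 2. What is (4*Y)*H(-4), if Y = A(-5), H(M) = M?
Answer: -432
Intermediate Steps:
A(c) = 2 + c² (A(c) = c² + 2 = 2 + c²)
Y = 27 (Y = 2 + (-5)² = 2 + 25 = 27)
(4*Y)*H(-4) = (4*27)*(-4) = 108*(-4) = -432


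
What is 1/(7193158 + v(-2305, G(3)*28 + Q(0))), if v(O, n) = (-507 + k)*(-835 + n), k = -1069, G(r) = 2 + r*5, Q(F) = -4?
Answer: 1/7765246 ≈ 1.2878e-7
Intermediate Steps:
G(r) = 2 + 5*r
v(O, n) = 1315960 - 1576*n (v(O, n) = (-507 - 1069)*(-835 + n) = -1576*(-835 + n) = 1315960 - 1576*n)
1/(7193158 + v(-2305, G(3)*28 + Q(0))) = 1/(7193158 + (1315960 - 1576*((2 + 5*3)*28 - 4))) = 1/(7193158 + (1315960 - 1576*((2 + 15)*28 - 4))) = 1/(7193158 + (1315960 - 1576*(17*28 - 4))) = 1/(7193158 + (1315960 - 1576*(476 - 4))) = 1/(7193158 + (1315960 - 1576*472)) = 1/(7193158 + (1315960 - 743872)) = 1/(7193158 + 572088) = 1/7765246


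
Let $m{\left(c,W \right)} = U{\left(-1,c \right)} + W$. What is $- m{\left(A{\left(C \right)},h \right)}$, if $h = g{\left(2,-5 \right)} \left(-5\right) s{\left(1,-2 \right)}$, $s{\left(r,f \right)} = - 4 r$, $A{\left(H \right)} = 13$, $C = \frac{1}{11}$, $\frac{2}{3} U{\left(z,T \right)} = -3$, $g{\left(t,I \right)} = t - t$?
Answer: $\frac{9}{2} \approx 4.5$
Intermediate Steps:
$g{\left(t,I \right)} = 0$
$U{\left(z,T \right)} = - \frac{9}{2}$ ($U{\left(z,T \right)} = \frac{3}{2} \left(-3\right) = - \frac{9}{2}$)
$C = \frac{1}{11} \approx 0.090909$
$h = 0$ ($h = 0 \left(-5\right) \left(\left(-4\right) 1\right) = 0 \left(-4\right) = 0$)
$m{\left(c,W \right)} = - \frac{9}{2} + W$
$- m{\left(A{\left(C \right)},h \right)} = - (- \frac{9}{2} + 0) = \left(-1\right) \left(- \frac{9}{2}\right) = \frac{9}{2}$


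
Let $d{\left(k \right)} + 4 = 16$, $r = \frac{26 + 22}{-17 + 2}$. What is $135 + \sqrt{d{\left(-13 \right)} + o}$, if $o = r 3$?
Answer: $135 + \frac{2 \sqrt{15}}{5} \approx 136.55$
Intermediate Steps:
$r = - \frac{16}{5}$ ($r = \frac{48}{-15} = 48 \left(- \frac{1}{15}\right) = - \frac{16}{5} \approx -3.2$)
$d{\left(k \right)} = 12$ ($d{\left(k \right)} = -4 + 16 = 12$)
$o = - \frac{48}{5}$ ($o = \left(- \frac{16}{5}\right) 3 = - \frac{48}{5} \approx -9.6$)
$135 + \sqrt{d{\left(-13 \right)} + o} = 135 + \sqrt{12 - \frac{48}{5}} = 135 + \sqrt{\frac{12}{5}} = 135 + \frac{2 \sqrt{15}}{5}$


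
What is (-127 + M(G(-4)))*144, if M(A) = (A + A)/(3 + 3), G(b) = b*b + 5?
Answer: -17280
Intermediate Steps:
G(b) = 5 + b² (G(b) = b² + 5 = 5 + b²)
M(A) = A/3 (M(A) = (2*A)/6 = (2*A)*(⅙) = A/3)
(-127 + M(G(-4)))*144 = (-127 + (5 + (-4)²)/3)*144 = (-127 + (5 + 16)/3)*144 = (-127 + (⅓)*21)*144 = (-127 + 7)*144 = -120*144 = -17280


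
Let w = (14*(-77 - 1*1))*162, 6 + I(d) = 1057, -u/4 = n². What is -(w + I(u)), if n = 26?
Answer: 175853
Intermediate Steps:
u = -2704 (u = -4*26² = -4*676 = -2704)
I(d) = 1051 (I(d) = -6 + 1057 = 1051)
w = -176904 (w = (14*(-77 - 1))*162 = (14*(-78))*162 = -1092*162 = -176904)
-(w + I(u)) = -(-176904 + 1051) = -1*(-175853) = 175853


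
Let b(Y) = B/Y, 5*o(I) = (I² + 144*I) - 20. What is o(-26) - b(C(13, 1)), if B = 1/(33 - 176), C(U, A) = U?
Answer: -5740587/9295 ≈ -617.60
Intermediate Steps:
o(I) = -4 + I²/5 + 144*I/5 (o(I) = ((I² + 144*I) - 20)/5 = (-20 + I² + 144*I)/5 = -4 + I²/5 + 144*I/5)
B = -1/143 (B = 1/(-143) = -1/143 ≈ -0.0069930)
b(Y) = -1/(143*Y)
o(-26) - b(C(13, 1)) = (-4 + (⅕)*(-26)² + (144/5)*(-26)) - (-1)/(143*13) = (-4 + (⅕)*676 - 3744/5) - (-1)/(143*13) = (-4 + 676/5 - 3744/5) - 1*(-1/1859) = -3088/5 + 1/1859 = -5740587/9295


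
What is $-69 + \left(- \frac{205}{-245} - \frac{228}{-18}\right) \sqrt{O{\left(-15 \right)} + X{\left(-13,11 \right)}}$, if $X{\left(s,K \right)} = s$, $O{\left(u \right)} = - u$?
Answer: $-69 + \frac{1985 \sqrt{2}}{147} \approx -49.903$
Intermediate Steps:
$-69 + \left(- \frac{205}{-245} - \frac{228}{-18}\right) \sqrt{O{\left(-15 \right)} + X{\left(-13,11 \right)}} = -69 + \left(- \frac{205}{-245} - \frac{228}{-18}\right) \sqrt{\left(-1\right) \left(-15\right) - 13} = -69 + \left(\left(-205\right) \left(- \frac{1}{245}\right) - - \frac{38}{3}\right) \sqrt{15 - 13} = -69 + \left(\frac{41}{49} + \frac{38}{3}\right) \sqrt{2} = -69 + \frac{1985 \sqrt{2}}{147}$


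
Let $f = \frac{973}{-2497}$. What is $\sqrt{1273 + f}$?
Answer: $\frac{2 \sqrt{1983684219}}{2497} \approx 35.674$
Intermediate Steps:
$f = - \frac{973}{2497}$ ($f = 973 \left(- \frac{1}{2497}\right) = - \frac{973}{2497} \approx -0.38967$)
$\sqrt{1273 + f} = \sqrt{1273 - \frac{973}{2497}} = \sqrt{\frac{3177708}{2497}} = \frac{2 \sqrt{1983684219}}{2497}$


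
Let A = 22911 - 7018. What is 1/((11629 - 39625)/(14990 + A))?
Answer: -30883/27996 ≈ -1.1031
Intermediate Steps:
A = 15893
1/((11629 - 39625)/(14990 + A)) = 1/((11629 - 39625)/(14990 + 15893)) = 1/(-27996/30883) = -30883/27996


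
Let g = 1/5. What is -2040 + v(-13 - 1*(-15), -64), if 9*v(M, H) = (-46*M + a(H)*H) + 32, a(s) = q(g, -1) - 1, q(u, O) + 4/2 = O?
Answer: -18164/9 ≈ -2018.2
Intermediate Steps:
g = 1/5 ≈ 0.20000
q(u, O) = -2 + O
a(s) = -4 (a(s) = (-2 - 1) - 1 = -3 - 1 = -4)
v(M, H) = 32/9 - 46*M/9 - 4*H/9 (v(M, H) = ((-46*M - 4*H) + 32)/9 = (32 - 46*M - 4*H)/9 = 32/9 - 46*M/9 - 4*H/9)
-2040 + v(-13 - 1*(-15), -64) = -2040 + (32/9 - 46*(-13 - 1*(-15))/9 - 4/9*(-64)) = -2040 + (32/9 - 46*(-13 + 15)/9 + 256/9) = -2040 + (32/9 - 46/9*2 + 256/9) = -2040 + (32/9 - 92/9 + 256/9) = -2040 + 196/9 = -18164/9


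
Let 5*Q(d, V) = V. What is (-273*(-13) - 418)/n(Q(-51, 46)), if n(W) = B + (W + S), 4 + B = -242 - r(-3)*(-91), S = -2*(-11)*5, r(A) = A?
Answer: -15655/1999 ≈ -7.8314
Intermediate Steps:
S = 110 (S = 22*5 = 110)
Q(d, V) = V/5
B = -519 (B = -4 + (-242 - (-3)*(-91)) = -4 + (-242 - 1*273) = -4 + (-242 - 273) = -4 - 515 = -519)
n(W) = -409 + W (n(W) = -519 + (W + 110) = -519 + (110 + W) = -409 + W)
(-273*(-13) - 418)/n(Q(-51, 46)) = (-273*(-13) - 418)/(-409 + (⅕)*46) = (3549 - 418)/(-409 + 46/5) = 3131/(-1999/5) = 3131*(-5/1999) = -15655/1999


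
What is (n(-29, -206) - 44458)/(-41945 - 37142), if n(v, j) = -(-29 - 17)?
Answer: 44412/79087 ≈ 0.56156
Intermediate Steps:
n(v, j) = 46 (n(v, j) = -1*(-46) = 46)
(n(-29, -206) - 44458)/(-41945 - 37142) = (46 - 44458)/(-41945 - 37142) = -44412/(-79087) = -44412*(-1/79087) = 44412/79087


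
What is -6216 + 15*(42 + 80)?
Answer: -4386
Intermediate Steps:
-6216 + 15*(42 + 80) = -6216 + 15*122 = -6216 + 1830 = -4386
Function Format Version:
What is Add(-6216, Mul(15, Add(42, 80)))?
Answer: -4386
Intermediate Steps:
Add(-6216, Mul(15, Add(42, 80))) = Add(-6216, Mul(15, 122)) = Add(-6216, 1830) = -4386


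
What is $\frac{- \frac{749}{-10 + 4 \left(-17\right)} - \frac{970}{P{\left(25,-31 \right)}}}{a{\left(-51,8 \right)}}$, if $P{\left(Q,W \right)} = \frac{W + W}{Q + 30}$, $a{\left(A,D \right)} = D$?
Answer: $\frac{2103869}{19344} \approx 108.76$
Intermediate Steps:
$P{\left(Q,W \right)} = \frac{2 W}{30 + Q}$
$\frac{- \frac{749}{-10 + 4 \left(-17\right)} - \frac{970}{P{\left(25,-31 \right)}}}{a{\left(-51,8 \right)}} = \frac{- \frac{749}{-10 + 4 \left(-17\right)} - \frac{970}{2 \left(-31\right) \frac{1}{30 + 25}}}{8} = \left(- \frac{749}{-10 - 68} - \frac{970}{2 \left(-31\right) \frac{1}{55}}\right) \frac{1}{8} = \left(- \frac{749}{-78} - \frac{970}{2 \left(-31\right) \frac{1}{55}}\right) \frac{1}{8} = \left(\left(-749\right) \left(- \frac{1}{78}\right) - \frac{970}{- \frac{62}{55}}\right) \frac{1}{8} = \left(\frac{749}{78} - - \frac{26675}{31}\right) \frac{1}{8} = \left(\frac{749}{78} + \frac{26675}{31}\right) \frac{1}{8} = \frac{2103869}{2418} \cdot \frac{1}{8} = \frac{2103869}{19344}$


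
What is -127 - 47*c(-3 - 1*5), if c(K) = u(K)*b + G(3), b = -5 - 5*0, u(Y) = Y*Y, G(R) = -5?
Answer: 15148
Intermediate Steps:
u(Y) = Y²
b = -5 (b = -5 + 0 = -5)
c(K) = -5 - 5*K² (c(K) = K²*(-5) - 5 = -5*K² - 5 = -5 - 5*K²)
-127 - 47*c(-3 - 1*5) = -127 - 47*(-5 - 5*(-3 - 1*5)²) = -127 - 47*(-5 - 5*(-3 - 5)²) = -127 - 47*(-5 - 5*(-8)²) = -127 - 47*(-5 - 5*64) = -127 - 47*(-5 - 320) = -127 - 47*(-325) = -127 + 15275 = 15148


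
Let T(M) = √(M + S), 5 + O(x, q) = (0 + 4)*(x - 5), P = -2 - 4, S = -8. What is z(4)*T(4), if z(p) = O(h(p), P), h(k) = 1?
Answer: -42*I ≈ -42.0*I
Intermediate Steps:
P = -6
O(x, q) = -25 + 4*x (O(x, q) = -5 + (0 + 4)*(x - 5) = -5 + 4*(-5 + x) = -5 + (-20 + 4*x) = -25 + 4*x)
z(p) = -21 (z(p) = -25 + 4*1 = -25 + 4 = -21)
T(M) = √(-8 + M) (T(M) = √(M - 8) = √(-8 + M))
z(4)*T(4) = -21*√(-8 + 4) = -42*I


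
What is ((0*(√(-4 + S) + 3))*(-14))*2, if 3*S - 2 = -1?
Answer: 0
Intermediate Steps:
S = ⅓ (S = ⅔ + (⅓)*(-1) = ⅔ - ⅓ = ⅓ ≈ 0.33333)
((0*(√(-4 + S) + 3))*(-14))*2 = ((0*(√(-4 + ⅓) + 3))*(-14))*2 = ((0*(√(-11/3) + 3))*(-14))*2 = ((0*(I*√33/3 + 3))*(-14))*2 = ((0*(3 + I*√33/3))*(-14))*2 = (0*(-14))*2 = 0*2 = 0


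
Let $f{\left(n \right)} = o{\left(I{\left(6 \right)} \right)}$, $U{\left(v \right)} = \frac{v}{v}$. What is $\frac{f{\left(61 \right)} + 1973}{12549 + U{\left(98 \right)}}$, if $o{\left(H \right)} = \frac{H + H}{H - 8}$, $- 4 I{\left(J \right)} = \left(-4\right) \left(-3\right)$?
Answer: $\frac{21709}{138050} \approx 0.15725$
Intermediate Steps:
$U{\left(v \right)} = 1$
$I{\left(J \right)} = -3$ ($I{\left(J \right)} = - \frac{\left(-4\right) \left(-3\right)}{4} = \left(- \frac{1}{4}\right) 12 = -3$)
$o{\left(H \right)} = \frac{2 H}{-8 + H}$
$f{\left(n \right)} = \frac{6}{11}$ ($f{\left(n \right)} = 2 \left(-3\right) \frac{1}{-8 - 3} = 2 \left(-3\right) \frac{1}{-11} = 2 \left(-3\right) \left(- \frac{1}{11}\right) = \frac{6}{11}$)
$\frac{f{\left(61 \right)} + 1973}{12549 + U{\left(98 \right)}} = \frac{\frac{6}{11} + 1973}{12549 + 1} = \frac{21709}{11 \cdot 12550} = \frac{21709}{11} \cdot \frac{1}{12550} = \frac{21709}{138050}$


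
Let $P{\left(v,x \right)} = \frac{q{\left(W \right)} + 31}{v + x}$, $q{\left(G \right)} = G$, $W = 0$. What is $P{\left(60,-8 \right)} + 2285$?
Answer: $\frac{118851}{52} \approx 2285.6$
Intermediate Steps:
$P{\left(v,x \right)} = \frac{31}{v + x}$ ($P{\left(v,x \right)} = \frac{0 + 31}{v + x} = \frac{31}{v + x}$)
$P{\left(60,-8 \right)} + 2285 = \frac{31}{60 - 8} + 2285 = \frac{31}{52} + 2285 = \frac{118851}{52}$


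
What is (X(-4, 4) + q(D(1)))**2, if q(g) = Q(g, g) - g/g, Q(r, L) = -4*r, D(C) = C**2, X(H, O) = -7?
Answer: 144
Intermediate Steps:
q(g) = -1 - 4*g (q(g) = -4*g - g/g = -4*g - 1*1 = -4*g - 1 = -1 - 4*g)
(X(-4, 4) + q(D(1)))**2 = (-7 + (-1 - 4*1**2))**2 = (-7 + (-1 - 4*1))**2 = (-7 + (-1 - 4))**2 = (-7 - 5)**2 = (-12)**2 = 144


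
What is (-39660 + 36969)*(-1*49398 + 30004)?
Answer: 52189254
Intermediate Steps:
(-39660 + 36969)*(-1*49398 + 30004) = -2691*(-49398 + 30004) = -2691*(-19394) = 52189254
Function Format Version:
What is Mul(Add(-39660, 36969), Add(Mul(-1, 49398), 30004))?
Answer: 52189254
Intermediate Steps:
Mul(Add(-39660, 36969), Add(Mul(-1, 49398), 30004)) = Mul(-2691, Add(-49398, 30004)) = Mul(-2691, -19394) = 52189254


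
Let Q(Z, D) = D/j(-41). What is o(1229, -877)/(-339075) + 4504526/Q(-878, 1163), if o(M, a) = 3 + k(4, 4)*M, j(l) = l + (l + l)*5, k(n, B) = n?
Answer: -688844846926747/394344225 ≈ -1.7468e+6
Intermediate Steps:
j(l) = 11*l (j(l) = l + (2*l)*5 = l + 10*l = 11*l)
Q(Z, D) = -D/451 (Q(Z, D) = D/((11*(-41))) = D/(-451) = D*(-1/451) = -D/451)
o(M, a) = 3 + 4*M
o(1229, -877)/(-339075) + 4504526/Q(-878, 1163) = (3 + 4*1229)/(-339075) + 4504526/((-1/451*1163)) = (3 + 4916)*(-1/339075) + 4504526/(-1163/451) = 4919*(-1/339075) + 4504526*(-451/1163) = -4919/339075 - 2031541226/1163 = -688844846926747/394344225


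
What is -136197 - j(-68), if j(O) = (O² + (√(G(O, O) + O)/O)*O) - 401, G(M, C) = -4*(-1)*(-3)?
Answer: -140420 - 4*I*√5 ≈ -1.4042e+5 - 8.9443*I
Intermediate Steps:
G(M, C) = -12 (G(M, C) = 4*(-3) = -12)
j(O) = -401 + O² + √(-12 + O) (j(O) = (O² + (√(-12 + O)/O)*O) - 401 = (O² + √(-12 + O)) - 401 = -401 + O² + √(-12 + O))
-136197 - j(-68) = -136197 - (-401 + (-68)² + √(-12 - 68)) = -136197 - (-401 + 4624 + √(-80)) = -136197 - (-401 + 4624 + 4*I*√5) = -136197 - (4223 + 4*I*√5) = -136197 + (-4223 - 4*I*√5) = -140420 - 4*I*√5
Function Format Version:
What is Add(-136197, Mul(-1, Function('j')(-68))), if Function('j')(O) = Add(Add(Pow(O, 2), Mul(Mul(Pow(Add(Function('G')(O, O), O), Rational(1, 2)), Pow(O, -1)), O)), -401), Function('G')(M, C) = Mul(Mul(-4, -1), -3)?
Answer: Add(-140420, Mul(-4, I, Pow(5, Rational(1, 2)))) ≈ Add(-1.4042e+5, Mul(-8.9443, I))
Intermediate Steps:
Function('G')(M, C) = -12 (Function('G')(M, C) = Mul(4, -3) = -12)
Function('j')(O) = Add(-401, Pow(O, 2), Pow(Add(-12, O), Rational(1, 2))) (Function('j')(O) = Add(Add(Pow(O, 2), Mul(Mul(Pow(Add(-12, O), Rational(1, 2)), Pow(O, -1)), O)), -401) = Add(Add(Pow(O, 2), Mul(Mul(Pow(O, -1), Pow(Add(-12, O), Rational(1, 2))), O)), -401) = Add(Add(Pow(O, 2), Pow(Add(-12, O), Rational(1, 2))), -401) = Add(-401, Pow(O, 2), Pow(Add(-12, O), Rational(1, 2))))
Add(-136197, Mul(-1, Function('j')(-68))) = Add(-136197, Mul(-1, Add(-401, Pow(-68, 2), Pow(Add(-12, -68), Rational(1, 2))))) = Add(-136197, Mul(-1, Add(-401, 4624, Pow(-80, Rational(1, 2))))) = Add(-136197, Mul(-1, Add(-401, 4624, Mul(4, I, Pow(5, Rational(1, 2)))))) = Add(-136197, Mul(-1, Add(4223, Mul(4, I, Pow(5, Rational(1, 2)))))) = Add(-136197, Add(-4223, Mul(-4, I, Pow(5, Rational(1, 2))))) = Add(-140420, Mul(-4, I, Pow(5, Rational(1, 2))))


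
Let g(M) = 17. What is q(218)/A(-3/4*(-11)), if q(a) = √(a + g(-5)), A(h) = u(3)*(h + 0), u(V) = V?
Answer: 4*√235/99 ≈ 0.61938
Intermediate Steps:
A(h) = 3*h (A(h) = 3*(h + 0) = 3*h)
q(a) = √(17 + a) (q(a) = √(a + 17) = √(17 + a))
q(218)/A(-3/4*(-11)) = √(17 + 218)/((3*(-3/4*(-11)))) = √235/((3*(-3*¼*(-11)))) = √235/((3*(-¾*(-11)))) = √235/((3*(33/4))) = √235/(99/4) = √235*(4/99) = 4*√235/99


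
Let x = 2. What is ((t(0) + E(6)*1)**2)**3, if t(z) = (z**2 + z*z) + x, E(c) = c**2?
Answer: 3010936384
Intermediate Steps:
t(z) = 2 + 2*z**2 (t(z) = (z**2 + z*z) + 2 = (z**2 + z**2) + 2 = 2*z**2 + 2 = 2 + 2*z**2)
((t(0) + E(6)*1)**2)**3 = (((2 + 2*0**2) + 6**2*1)**2)**3 = (((2 + 2*0) + 36*1)**2)**3 = (((2 + 0) + 36)**2)**3 = ((2 + 36)**2)**3 = (38**2)**3 = 1444**3 = 3010936384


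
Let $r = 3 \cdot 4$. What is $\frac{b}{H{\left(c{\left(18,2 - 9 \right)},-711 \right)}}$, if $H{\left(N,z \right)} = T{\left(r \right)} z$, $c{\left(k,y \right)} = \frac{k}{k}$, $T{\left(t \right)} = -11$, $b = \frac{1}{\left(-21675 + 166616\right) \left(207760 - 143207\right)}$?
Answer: $\frac{1}{73176219613233} \approx 1.3666 \cdot 10^{-14}$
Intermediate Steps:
$b = \frac{1}{9356376373}$ ($b = \frac{1}{144941 \cdot 64553} = \frac{1}{9356376373} \approx 1.0688 \cdot 10^{-10}$)
$r = 12$
$c{\left(k,y \right)} = 1$
$H{\left(N,z \right)} = - 11 z$
$\frac{b}{H{\left(c{\left(18,2 - 9 \right)},-711 \right)}} = \frac{1}{9356376373 \left(\left(-11\right) \left(-711\right)\right)} = \frac{1}{9356376373 \cdot 7821} = \frac{1}{9356376373} \cdot \frac{1}{7821} = \frac{1}{73176219613233}$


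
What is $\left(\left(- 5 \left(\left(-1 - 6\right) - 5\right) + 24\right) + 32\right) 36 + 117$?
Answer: $4293$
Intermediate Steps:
$\left(\left(- 5 \left(\left(-1 - 6\right) - 5\right) + 24\right) + 32\right) 36 + 117 = \left(\left(- 5 \left(-7 - 5\right) + 24\right) + 32\right) 36 + 117 = \left(\left(\left(-5\right) \left(-12\right) + 24\right) + 32\right) 36 + 117 = \left(\left(60 + 24\right) + 32\right) 36 + 117 = \left(84 + 32\right) 36 + 117 = 116 \cdot 36 + 117 = 4176 + 117 = 4293$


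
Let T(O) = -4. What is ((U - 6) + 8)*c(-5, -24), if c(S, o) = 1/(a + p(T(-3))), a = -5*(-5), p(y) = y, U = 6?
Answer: 8/21 ≈ 0.38095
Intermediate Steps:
a = 25
c(S, o) = 1/21 (c(S, o) = 1/(25 - 4) = 1/21)
((U - 6) + 8)*c(-5, -24) = ((6 - 6) + 8)*(1/21) = (0 + 8)*(1/21) = 8*(1/21) = 8/21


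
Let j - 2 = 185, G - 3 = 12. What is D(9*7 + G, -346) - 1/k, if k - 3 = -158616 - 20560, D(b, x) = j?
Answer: 33505352/179173 ≈ 187.00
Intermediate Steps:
G = 15 (G = 3 + 12 = 15)
j = 187 (j = 2 + 185 = 187)
D(b, x) = 187
k = -179173 (k = 3 + (-158616 - 20560) = 3 - 179176 = -179173)
D(9*7 + G, -346) - 1/k = 187 - 1/(-179173) = 187 - 1*(-1/179173) = 187 + 1/179173 = 33505352/179173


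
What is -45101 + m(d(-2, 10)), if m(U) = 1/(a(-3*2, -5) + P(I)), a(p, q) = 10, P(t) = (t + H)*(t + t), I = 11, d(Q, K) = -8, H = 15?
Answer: -26248781/582 ≈ -45101.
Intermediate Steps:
P(t) = 2*t*(15 + t) (P(t) = (t + 15)*(t + t) = (15 + t)*(2*t) = 2*t*(15 + t))
m(U) = 1/582 (m(U) = 1/(10 + 2*11*(15 + 11)) = 1/(10 + 2*11*26) = 1/(10 + 572) = 1/582)
-45101 + m(d(-2, 10)) = -45101 + 1/582 = -26248781/582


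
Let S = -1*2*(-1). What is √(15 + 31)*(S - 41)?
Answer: -39*√46 ≈ -264.51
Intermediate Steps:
S = 2 (S = -2*(-1) = 2)
√(15 + 31)*(S - 41) = √(15 + 31)*(2 - 41) = √46*(-39) = -39*√46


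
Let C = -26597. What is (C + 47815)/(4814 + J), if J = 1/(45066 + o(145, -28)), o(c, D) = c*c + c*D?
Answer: 1316173758/298617235 ≈ 4.4076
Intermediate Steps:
o(c, D) = c**2 + D*c
J = 1/62031 (J = 1/(45066 + 145*(-28 + 145)) = 1/(45066 + 145*117) = 1/(45066 + 16965) = 1/62031 ≈ 1.6121e-5)
(C + 47815)/(4814 + J) = (-26597 + 47815)/(4814 + 1/62031) = 21218/(298617235/62031) = 21218*(62031/298617235) = 1316173758/298617235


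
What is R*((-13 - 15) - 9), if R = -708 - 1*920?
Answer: 60236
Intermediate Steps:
R = -1628 (R = -708 - 920 = -1628)
R*((-13 - 15) - 9) = -1628*((-13 - 15) - 9) = -1628*(-28 - 9) = -1628*(-37) = 60236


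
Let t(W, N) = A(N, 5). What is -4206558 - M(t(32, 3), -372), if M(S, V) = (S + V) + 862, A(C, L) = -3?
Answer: -4207045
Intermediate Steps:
t(W, N) = -3
M(S, V) = 862 + S + V
-4206558 - M(t(32, 3), -372) = -4206558 - (862 - 3 - 372) = -4206558 - 1*487 = -4206558 - 487 = -4207045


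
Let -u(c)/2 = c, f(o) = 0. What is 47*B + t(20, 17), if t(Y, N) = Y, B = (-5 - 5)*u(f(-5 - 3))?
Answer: 20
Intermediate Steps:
u(c) = -2*c
B = 0 (B = (-5 - 5)*(-2*0) = -10*0 = 0)
47*B + t(20, 17) = 47*0 + 20 = 0 + 20 = 20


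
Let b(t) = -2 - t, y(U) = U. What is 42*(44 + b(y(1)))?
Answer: 1722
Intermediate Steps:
42*(44 + b(y(1))) = 42*(44 + (-2 - 1*1)) = 42*(44 + (-2 - 1)) = 42*(44 - 3) = 42*41 = 1722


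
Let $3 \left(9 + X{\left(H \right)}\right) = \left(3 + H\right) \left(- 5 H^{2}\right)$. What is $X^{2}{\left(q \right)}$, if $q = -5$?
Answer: $\frac{49729}{9} \approx 5525.4$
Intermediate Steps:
$X{\left(H \right)} = -9 - \frac{5 H^{2} \left(3 + H\right)}{3}$ ($X{\left(H \right)} = -9 + \frac{\left(3 + H\right) \left(- 5 H^{2}\right)}{3} = -9 + \frac{\left(-5\right) H^{2} \left(3 + H\right)}{3} = -9 - \frac{5 H^{2} \left(3 + H\right)}{3}$)
$X^{2}{\left(q \right)} = \left(-9 - 5 \left(-5\right)^{2} - \frac{5 \left(-5\right)^{3}}{3}\right)^{2} = \left(-9 - 125 - - \frac{625}{3}\right)^{2} = \left(-9 - 125 + \frac{625}{3}\right)^{2} = \left(\frac{223}{3}\right)^{2} = \frac{49729}{9}$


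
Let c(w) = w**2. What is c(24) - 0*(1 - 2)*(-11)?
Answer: 576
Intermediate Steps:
c(24) - 0*(1 - 2)*(-11) = 24**2 - 0*(1 - 2)*(-11) = 576 - 0*(-1)*(-11) = 576 - 0*(-11) = 576 - 1*0 = 576 + 0 = 576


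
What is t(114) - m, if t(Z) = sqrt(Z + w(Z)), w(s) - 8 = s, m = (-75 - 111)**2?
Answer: -34596 + 2*sqrt(59) ≈ -34581.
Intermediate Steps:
m = 34596 (m = (-186)**2 = 34596)
w(s) = 8 + s
t(Z) = sqrt(8 + 2*Z) (t(Z) = sqrt(Z + (8 + Z)) = sqrt(8 + 2*Z))
t(114) - m = sqrt(8 + 2*114) - 1*34596 = sqrt(8 + 228) - 34596 = sqrt(236) - 34596 = 2*sqrt(59) - 34596 = -34596 + 2*sqrt(59)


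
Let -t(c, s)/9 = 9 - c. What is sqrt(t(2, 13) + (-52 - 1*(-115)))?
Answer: 0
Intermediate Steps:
t(c, s) = -81 + 9*c (t(c, s) = -9*(9 - c) = -81 + 9*c)
sqrt(t(2, 13) + (-52 - 1*(-115))) = sqrt((-81 + 9*2) + (-52 - 1*(-115))) = sqrt((-81 + 18) + (-52 + 115)) = sqrt(-63 + 63) = sqrt(0) = 0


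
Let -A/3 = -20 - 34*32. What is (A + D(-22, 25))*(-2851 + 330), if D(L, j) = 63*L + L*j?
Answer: -3499148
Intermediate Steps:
A = 3324 (A = -3*(-20 - 34*32) = -3*(-20 - 1088) = -3*(-1108) = 3324)
(A + D(-22, 25))*(-2851 + 330) = (3324 - 22*(63 + 25))*(-2851 + 330) = (3324 - 22*88)*(-2521) = (3324 - 1936)*(-2521) = 1388*(-2521) = -3499148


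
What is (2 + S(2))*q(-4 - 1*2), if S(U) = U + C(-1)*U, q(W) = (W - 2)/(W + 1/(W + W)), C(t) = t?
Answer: 192/73 ≈ 2.6301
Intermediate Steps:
q(W) = (-2 + W)/(W + 1/(2*W))
S(U) = 0 (S(U) = U - U = 0)
(2 + S(2))*q(-4 - 1*2) = (2 + 0)*(2*(-4 - 1*2)*(-2 + (-4 - 1*2))/(1 + 2*(-4 - 1*2)²)) = 2*(2*(-4 - 2)*(-2 + (-4 - 2))/(1 + 2*(-4 - 2)²)) = 2*(2*(-6)*(-2 - 6)/(1 + 2*(-6)²)) = 2*(2*(-6)*(-8)/(1 + 2*36)) = 2*(2*(-6)*(-8)/(1 + 72)) = 2*(2*(-6)*(-8)/73) = 2*(2*(-6)*(1/73)*(-8)) = 2*(96/73) = 192/73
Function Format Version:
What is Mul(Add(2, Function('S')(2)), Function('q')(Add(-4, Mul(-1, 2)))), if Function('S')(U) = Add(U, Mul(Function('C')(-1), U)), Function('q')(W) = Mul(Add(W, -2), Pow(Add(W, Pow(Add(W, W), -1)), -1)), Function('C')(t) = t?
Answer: Rational(192, 73) ≈ 2.6301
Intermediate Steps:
Function('q')(W) = Mul(Pow(Add(W, Mul(Rational(1, 2), Pow(W, -1))), -1), Add(-2, W)) (Function('q')(W) = Mul(Add(-2, W), Pow(Add(W, Pow(Mul(2, W), -1)), -1)) = Mul(Add(-2, W), Pow(Add(W, Mul(Rational(1, 2), Pow(W, -1))), -1)) = Mul(Pow(Add(W, Mul(Rational(1, 2), Pow(W, -1))), -1), Add(-2, W)))
Function('S')(U) = 0 (Function('S')(U) = Add(U, Mul(-1, U)) = 0)
Mul(Add(2, Function('S')(2)), Function('q')(Add(-4, Mul(-1, 2)))) = Mul(Add(2, 0), Mul(2, Add(-4, Mul(-1, 2)), Pow(Add(1, Mul(2, Pow(Add(-4, Mul(-1, 2)), 2))), -1), Add(-2, Add(-4, Mul(-1, 2))))) = Mul(2, Mul(2, Add(-4, -2), Pow(Add(1, Mul(2, Pow(Add(-4, -2), 2))), -1), Add(-2, Add(-4, -2)))) = Mul(2, Mul(2, -6, Pow(Add(1, Mul(2, Pow(-6, 2))), -1), Add(-2, -6))) = Mul(2, Mul(2, -6, Pow(Add(1, Mul(2, 36)), -1), -8)) = Mul(2, Mul(2, -6, Pow(Add(1, 72), -1), -8)) = Mul(2, Mul(2, -6, Pow(73, -1), -8)) = Mul(2, Mul(2, -6, Rational(1, 73), -8)) = Mul(2, Rational(96, 73)) = Rational(192, 73)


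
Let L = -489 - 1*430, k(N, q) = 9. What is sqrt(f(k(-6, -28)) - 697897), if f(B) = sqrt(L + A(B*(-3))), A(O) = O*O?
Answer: sqrt(-697897 + I*sqrt(190)) ≈ 0.008 + 835.4*I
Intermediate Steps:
A(O) = O**2
L = -919 (L = -489 - 430 = -919)
f(B) = sqrt(-919 + 9*B**2) (f(B) = sqrt(-919 + (B*(-3))**2) = sqrt(-919 + (-3*B)**2) = sqrt(-919 + 9*B**2))
sqrt(f(k(-6, -28)) - 697897) = sqrt(sqrt(-919 + 9*9**2) - 697897) = sqrt(sqrt(-919 + 9*81) - 697897) = sqrt(sqrt(-919 + 729) - 697897) = sqrt(sqrt(-190) - 697897) = sqrt(I*sqrt(190) - 697897) = sqrt(-697897 + I*sqrt(190))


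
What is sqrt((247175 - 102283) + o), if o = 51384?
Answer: 2*sqrt(49069) ≈ 443.03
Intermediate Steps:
sqrt((247175 - 102283) + o) = sqrt((247175 - 102283) + 51384) = sqrt(144892 + 51384) = sqrt(196276) = 2*sqrt(49069)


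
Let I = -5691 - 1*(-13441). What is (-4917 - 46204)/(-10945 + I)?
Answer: 51121/3195 ≈ 16.000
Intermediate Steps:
I = 7750 (I = -5691 + 13441 = 7750)
(-4917 - 46204)/(-10945 + I) = (-4917 - 46204)/(-10945 + 7750) = -51121/(-3195) = -51121*(-1/3195) = 51121/3195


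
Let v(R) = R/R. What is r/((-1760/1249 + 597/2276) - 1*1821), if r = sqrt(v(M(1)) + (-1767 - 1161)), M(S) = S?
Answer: -2842724*I*sqrt(2927)/5179860511 ≈ -0.029691*I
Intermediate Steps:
v(R) = 1
r = I*sqrt(2927) (r = sqrt(1 + (-1767 - 1161)) = sqrt(1 - 2928) = sqrt(-2927) = I*sqrt(2927) ≈ 54.102*I)
r/((-1760/1249 + 597/2276) - 1*1821) = (I*sqrt(2927))/((-1760/1249 + 597/2276) - 1*1821) = (I*sqrt(2927))/((-1760*1/1249 + 597*(1/2276)) - 1821) = (I*sqrt(2927))/((-1760/1249 + 597/2276) - 1821) = (I*sqrt(2927))/(-3260107/2842724 - 1821) = (I*sqrt(2927))/(-5179860511/2842724) = (I*sqrt(2927))*(-2842724/5179860511) = -2842724*I*sqrt(2927)/5179860511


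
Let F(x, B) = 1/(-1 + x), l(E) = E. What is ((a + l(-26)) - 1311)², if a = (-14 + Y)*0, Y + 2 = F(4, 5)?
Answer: 1787569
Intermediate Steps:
Y = -5/3 (Y = -2 + 1/(-1 + 4) = -2 + 1/3 = -2 + ⅓ = -5/3 ≈ -1.6667)
a = 0 (a = (-14 - 5/3)*0 = -47/3*0 = 0)
((a + l(-26)) - 1311)² = ((0 - 26) - 1311)² = (-26 - 1311)² = (-1337)² = 1787569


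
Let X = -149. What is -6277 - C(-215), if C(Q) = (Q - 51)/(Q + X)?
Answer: -163221/26 ≈ -6277.7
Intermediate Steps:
C(Q) = (-51 + Q)/(-149 + Q) (C(Q) = (Q - 51)/(Q - 149) = (-51 + Q)/(-149 + Q))
-6277 - C(-215) = -6277 - (-51 - 215)/(-149 - 215) = -6277 - (-266)/(-364) = -6277 - (-1)*(-266)/364 = -6277 - 1*19/26 = -6277 - 19/26 = -163221/26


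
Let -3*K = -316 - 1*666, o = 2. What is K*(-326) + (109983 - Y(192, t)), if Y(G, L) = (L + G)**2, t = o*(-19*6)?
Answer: 5929/3 ≈ 1976.3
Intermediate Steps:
K = 982/3 (K = -(-316 - 1*666)/3 = -(-316 - 666)/3 = -1/3*(-982) = 982/3 ≈ 327.33)
t = -228 (t = 2*(-19*6) = 2*(-114) = -228)
Y(G, L) = (G + L)**2
K*(-326) + (109983 - Y(192, t)) = (982/3)*(-326) + (109983 - (192 - 228)**2) = -320132/3 + (109983 - 1*(-36)**2) = -320132/3 + (109983 - 1*1296) = -320132/3 + (109983 - 1296) = -320132/3 + 108687 = 5929/3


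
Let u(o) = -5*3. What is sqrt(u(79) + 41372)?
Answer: sqrt(41357) ≈ 203.36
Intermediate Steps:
u(o) = -15
sqrt(u(79) + 41372) = sqrt(-15 + 41372) = sqrt(41357)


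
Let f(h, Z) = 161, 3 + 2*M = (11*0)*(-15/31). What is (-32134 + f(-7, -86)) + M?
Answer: -63949/2 ≈ -31975.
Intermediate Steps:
M = -3/2 (M = -3/2 + ((11*0)*(-15/31))/2 = -3/2 + (0*(-15*1/31))/2 = -3/2 + (0*(-15/31))/2 = -3/2 + (1/2)*0 = -3/2 + 0 = -3/2 ≈ -1.5000)
(-32134 + f(-7, -86)) + M = (-32134 + 161) - 3/2 = -31973 - 3/2 = -63949/2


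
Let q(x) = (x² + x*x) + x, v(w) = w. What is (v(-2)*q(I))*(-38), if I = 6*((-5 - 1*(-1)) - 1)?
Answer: 134520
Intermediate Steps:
I = -30 (I = 6*((-5 + 1) - 1) = 6*(-4 - 1) = 6*(-5) = -30)
q(x) = x + 2*x² (q(x) = (x² + x²) + x = 2*x² + x = x + 2*x²)
(v(-2)*q(I))*(-38) = -(-60)*(1 + 2*(-30))*(-38) = -(-60)*(1 - 60)*(-38) = -(-60)*(-59)*(-38) = -2*1770*(-38) = -3540*(-38) = 134520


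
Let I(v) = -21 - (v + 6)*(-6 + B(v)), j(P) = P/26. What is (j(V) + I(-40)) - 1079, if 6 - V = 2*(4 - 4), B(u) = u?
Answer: -34629/13 ≈ -2663.8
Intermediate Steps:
V = 6 (V = 6 - 2*(4 - 4) = 6 - 2*0 = 6 - 1*0 = 6 + 0 = 6)
j(P) = P/26 (j(P) = P*(1/26) = P/26)
I(v) = -21 - (-6 + v)*(6 + v) (I(v) = -21 - (v + 6)*(-6 + v) = -21 - (6 + v)*(-6 + v) = -21 - (-6 + v)*(6 + v))
(j(V) + I(-40)) - 1079 = ((1/26)*6 + (15 - 1*(-40)**2)) - 1079 = (3/13 + (15 - 1*1600)) - 1079 = (3/13 + (15 - 1600)) - 1079 = (3/13 - 1585) - 1079 = -20602/13 - 1079 = -34629/13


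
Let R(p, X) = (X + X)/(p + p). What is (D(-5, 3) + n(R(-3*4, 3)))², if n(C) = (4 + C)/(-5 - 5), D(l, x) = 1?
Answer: 25/64 ≈ 0.39063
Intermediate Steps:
R(p, X) = X/p (R(p, X) = (2*X)/((2*p)) = (2*X)*(1/(2*p)) = X/p)
n(C) = -⅖ - C/10 (n(C) = (4 + C)/(-10) = (4 + C)*(-⅒) = -⅖ - C/10)
(D(-5, 3) + n(R(-3*4, 3)))² = (1 + (-⅖ - 3/(10*((-3*4)))))² = (1 + (-⅖ - 3/(10*(-12))))² = (1 + (-⅖ - 3*(-1)/(10*12)))² = (1 + (-⅖ - ⅒*(-¼)))² = (1 + (-⅖ + 1/40))² = (1 - 3/8)² = (5/8)² = 25/64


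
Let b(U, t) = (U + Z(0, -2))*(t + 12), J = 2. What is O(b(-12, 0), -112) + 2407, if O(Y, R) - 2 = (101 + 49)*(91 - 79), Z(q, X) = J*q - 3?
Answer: 4209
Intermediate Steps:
Z(q, X) = -3 + 2*q (Z(q, X) = 2*q - 3 = -3 + 2*q)
b(U, t) = (-3 + U)*(12 + t) (b(U, t) = (U + (-3 + 2*0))*(t + 12) = (U + (-3 + 0))*(12 + t) = (U - 3)*(12 + t) = (-3 + U)*(12 + t))
O(Y, R) = 1802 (O(Y, R) = 2 + (101 + 49)*(91 - 79) = 2 + 150*12 = 2 + 1800 = 1802)
O(b(-12, 0), -112) + 2407 = 1802 + 2407 = 4209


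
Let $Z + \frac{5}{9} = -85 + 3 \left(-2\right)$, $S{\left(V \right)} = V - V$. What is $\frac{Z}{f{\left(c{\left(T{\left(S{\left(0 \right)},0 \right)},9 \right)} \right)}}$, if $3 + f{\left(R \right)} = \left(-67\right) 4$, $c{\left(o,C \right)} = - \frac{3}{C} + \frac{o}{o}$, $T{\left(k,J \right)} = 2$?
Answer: $\frac{824}{2439} \approx 0.33784$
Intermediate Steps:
$S{\left(V \right)} = 0$
$c{\left(o,C \right)} = 1 - \frac{3}{C}$ ($c{\left(o,C \right)} = - \frac{3}{C} + 1 = 1 - \frac{3}{C}$)
$f{\left(R \right)} = -271$ ($f{\left(R \right)} = -3 - 268 = -271$)
$Z = - \frac{824}{9}$ ($Z = - \frac{5}{9} + \left(-85 + 3 \left(-2\right)\right) = - \frac{5}{9} - 91 = - \frac{824}{9} \approx -91.556$)
$\frac{Z}{f{\left(c{\left(T{\left(S{\left(0 \right)},0 \right)},9 \right)} \right)}} = - \frac{824}{9 \left(-271\right)} = \left(- \frac{824}{9}\right) \left(- \frac{1}{271}\right) = \frac{824}{2439}$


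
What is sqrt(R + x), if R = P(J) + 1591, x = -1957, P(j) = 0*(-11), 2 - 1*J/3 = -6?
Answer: I*sqrt(366) ≈ 19.131*I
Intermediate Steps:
J = 24 (J = 6 - 3*(-6) = 6 + 18 = 24)
P(j) = 0
R = 1591 (R = 0 + 1591 = 1591)
sqrt(R + x) = sqrt(1591 - 1957) = sqrt(-366) = I*sqrt(366)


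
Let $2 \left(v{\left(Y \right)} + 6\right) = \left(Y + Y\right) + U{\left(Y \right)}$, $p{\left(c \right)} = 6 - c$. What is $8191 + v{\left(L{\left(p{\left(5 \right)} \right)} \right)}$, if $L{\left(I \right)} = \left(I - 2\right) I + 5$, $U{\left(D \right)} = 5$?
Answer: $\frac{16383}{2} \approx 8191.5$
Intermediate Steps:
$L{\left(I \right)} = 5 + I \left(-2 + I\right)$ ($L{\left(I \right)} = \left(-2 + I\right) I + 5 = I \left(-2 + I\right) + 5 = 5 + I \left(-2 + I\right)$)
$v{\left(Y \right)} = - \frac{7}{2} + Y$ ($v{\left(Y \right)} = -6 + \frac{\left(Y + Y\right) + 5}{2} = -6 + \frac{2 Y + 5}{2} = -6 + \frac{5 + 2 Y}{2} = -6 + \left(\frac{5}{2} + Y\right) = - \frac{7}{2} + Y$)
$8191 + v{\left(L{\left(p{\left(5 \right)} \right)} \right)} = 8191 - \left(- \frac{3}{2} - \left(6 - 5\right)^{2} + 2 \left(6 - 5\right)\right) = 8191 + \left(- \frac{7}{2} + \left(5 + 1^{2} - 2\right)\right) = 8191 + \left(- \frac{7}{2} + \left(5 + 1 - 2\right)\right) = 8191 + \left(- \frac{7}{2} + 4\right) = 8191 + \frac{1}{2} = \frac{16383}{2}$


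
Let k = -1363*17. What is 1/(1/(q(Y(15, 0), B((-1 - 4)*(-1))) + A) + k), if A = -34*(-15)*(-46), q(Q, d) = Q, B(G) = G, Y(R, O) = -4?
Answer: -23464/543684345 ≈ -4.3157e-5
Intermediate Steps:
A = -23460 (A = 510*(-46) = -23460)
k = -23171
1/(1/(q(Y(15, 0), B((-1 - 4)*(-1))) + A) + k) = 1/(1/(-4 - 23460) - 23171) = 1/(1/(-23464) - 23171) = 1/(-1/23464 - 23171) = 1/(-543684345/23464) = -23464/543684345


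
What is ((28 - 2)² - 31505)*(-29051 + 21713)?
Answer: 226223202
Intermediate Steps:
((28 - 2)² - 31505)*(-29051 + 21713) = (26² - 31505)*(-7338) = (676 - 31505)*(-7338) = -30829*(-7338) = 226223202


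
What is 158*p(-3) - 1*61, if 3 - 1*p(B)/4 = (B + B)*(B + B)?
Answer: -20917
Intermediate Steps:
p(B) = 12 - 16*B**2 (p(B) = 12 - 4*(B + B)*(B + B) = 12 - 4*2*B*2*B = 12 - 16*B**2)
158*p(-3) - 1*61 = 158*(12 - 16*(-3)**2) - 1*61 = 158*(12 - 16*9) - 61 = 158*(12 - 144) - 61 = 158*(-132) - 61 = -20856 - 61 = -20917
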